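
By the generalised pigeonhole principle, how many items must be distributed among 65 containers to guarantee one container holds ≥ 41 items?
n = (41 − 1)·65 + 1 = 2601

By the generalised pigeonhole principle, to guarantee some box contains ≥ r objects we need more than (r − 1) · k objects total. Threshold: n = (r − 1) · k + 1. With r = 41 and k = 65: n = 40 · 65 + 1 = 2600 + 1 = 2601. For n = 2600 = 40 · 65, we can put exactly 40 objects in every box, avoiding 41 in any single one — so 2601 is tight.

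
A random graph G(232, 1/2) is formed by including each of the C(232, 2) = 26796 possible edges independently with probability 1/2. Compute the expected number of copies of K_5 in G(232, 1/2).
E[# K_5] = C(232, 5) · (1/2)^C(5, 2) = 5363112216 / 2^10 = 670389027/128 = 5237414.2734375

For each 5-subset S of vertices (there are C(232, 5) = 5363112216 such S), let X_S = 1 if S induces a K_5 (all C(5, 2) = 10 edges present). Then P(X_S = 1) = (1/2)^10 = 1/1024. By linearity of expectation, E[# K_5] = C(232, 5) · (1/2)^10 = 5363112216 / 1024 = 670389027/128 = 5237414.2734375.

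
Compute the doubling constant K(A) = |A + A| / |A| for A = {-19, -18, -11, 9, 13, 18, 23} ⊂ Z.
K = |A + A| / |A| = 27/7

Enumerate A + A = {a + b : a, b ∈ A}. With |A| = 7, there are |A|^2 = 49 ordered sum pairs; collecting distinct values, A + A = {-38, -37, -36, -30, -29, -22, -10, -9, -6, -5, -2, -1, 0, 2, 4, 5, 7, 12, 18, 22, 26, 27, 31, 32, 36, 41, 46}, so |A + A| = 27. Thus K = 27/7. For comparison, the minimum possible |A + A| over all 7-element sets is 2·7 − 1 = 13 (so min K = 13/7), attained only by arithmetic progressions.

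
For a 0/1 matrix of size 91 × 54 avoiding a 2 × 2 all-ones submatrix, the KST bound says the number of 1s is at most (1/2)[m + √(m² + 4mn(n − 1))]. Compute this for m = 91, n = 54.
z(91, 54; 2, 2) ≤ (1/2)[91 + √(91² + 4·91·54·53)] = (1/2)[91 + √1050049] = 557.8595

Kővári–Sós–Turán: let r_1, ..., r_91 be the row sums and z = Σ r_i the total number of 1s. Each pair of columns can share at most one row with both entries 1 (else a 2×2 all-ones block appears), so Σ_i C(r_i, 2) ≤ C(54, 2) = 1431. By convexity Σ_i C(r_i, 2) ≥ 91·C(z/91, 2) = z(z − 91)/(2·91), giving z² − 91z − 91·54·53 ≤ 0 and hence z ≤ (1/2)[91 + √(8281 + 4·260442)] = (1/2)[91 + √1050049] ≈ (1/2)(91 + 1024.719) = 557.8595.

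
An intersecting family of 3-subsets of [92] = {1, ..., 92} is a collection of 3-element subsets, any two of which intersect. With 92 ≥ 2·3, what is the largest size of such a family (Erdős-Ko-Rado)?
max |F| = C(91, 2) = 4095

The Erdős-Ko-Rado theorem states: for n ≥ 2k, an intersecting family of k-subsets of an n-element set has size at most C(n − 1, k − 1), with equality for 'star' families {A ⊆ [n] : |A| = k, i ∈ A} (fix an element i). For n = 92, k = 3: C(91, 2) = 4095.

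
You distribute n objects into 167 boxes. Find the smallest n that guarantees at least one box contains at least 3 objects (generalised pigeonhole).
n = (3 − 1)·167 + 1 = 335

By the generalised pigeonhole principle, to guarantee some box contains ≥ r objects we need more than (r − 1) · k objects total. Threshold: n = (r − 1) · k + 1. With r = 3 and k = 167: n = 2 · 167 + 1 = 334 + 1 = 335. For n = 334 = 2 · 167, we can put exactly 2 objects in every box, avoiding 3 in any single one — so 335 is tight.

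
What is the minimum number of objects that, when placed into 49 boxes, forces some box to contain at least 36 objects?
n = (36 − 1)·49 + 1 = 1716

By the generalised pigeonhole principle, to guarantee some box contains ≥ r objects we need more than (r − 1) · k objects total. Threshold: n = (r − 1) · k + 1. With r = 36 and k = 49: n = 35 · 49 + 1 = 1715 + 1 = 1716. For n = 1715 = 35 · 49, we can put exactly 35 objects in every box, avoiding 36 in any single one — so 1716 is tight.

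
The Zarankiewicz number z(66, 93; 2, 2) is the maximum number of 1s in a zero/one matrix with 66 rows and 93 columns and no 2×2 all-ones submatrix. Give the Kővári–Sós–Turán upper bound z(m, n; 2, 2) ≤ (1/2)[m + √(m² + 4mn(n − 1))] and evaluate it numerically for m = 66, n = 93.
z(66, 93; 2, 2) ≤ (1/2)[66 + √(66² + 4·66·93·92)] = (1/2)[66 + √2263140] = 785.1868

Kővári–Sós–Turán: let r_1, ..., r_66 be the row sums and z = Σ r_i the total number of 1s. Each pair of columns can share at most one row with both entries 1 (else a 2×2 all-ones block appears), so Σ_i C(r_i, 2) ≤ C(93, 2) = 4278. By convexity Σ_i C(r_i, 2) ≥ 66·C(z/66, 2) = z(z − 66)/(2·66), giving z² − 66z − 66·93·92 ≤ 0 and hence z ≤ (1/2)[66 + √(4356 + 4·564696)] = (1/2)[66 + √2263140] ≈ (1/2)(66 + 1504.3736) = 785.1868.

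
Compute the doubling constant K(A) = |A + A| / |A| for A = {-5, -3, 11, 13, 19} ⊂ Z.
K = |A + A| / |A| = 14/5

Enumerate A + A = {a + b : a, b ∈ A}. With |A| = 5, there are |A|^2 = 25 ordered sum pairs; collecting distinct values, A + A = {-10, -8, -6, 6, 8, 10, 14, 16, 22, 24, 26, 30, 32, 38}, so |A + A| = 14. Thus K = 14/5. For comparison, the minimum possible |A + A| over all 5-element sets is 2·5 − 1 = 9 (so min K = 9/5), attained only by arithmetic progressions.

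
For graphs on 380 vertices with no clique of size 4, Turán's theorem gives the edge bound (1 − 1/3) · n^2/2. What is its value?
Turán density bound = (2/3) · 380^2/2 = 144400/3 ≈ 48133.3333

Turán's theorem: ex(n, K_{r+1}) is achieved by the complete r-partite Turán graph T(n, r) with parts as balanced as possible, and is at most (1 − 1/r) · n^2/2. For r = 3, n = 380: the density bound is (2/3) · 144400/2 = 144400/3 ≈ 48133.3333. The integer-valued extremum is e(T(380, 3)) = 48133, which is strictly less than the density bound 144400/3 since 3 ∤ 380 (the parts of T(380, 3) cannot all be equal).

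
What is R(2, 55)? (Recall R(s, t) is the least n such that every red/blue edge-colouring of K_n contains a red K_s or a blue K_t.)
R(2, 55) = 55

R(2, k) = k for all k ≥ 2: in a 2-colouring of K_k, either some edge is red (a red K_2) or all edges are blue (a blue K_k). And K_{54} coloured all-blue has no blue K_55, so R(2, 55) > 54. Hence R(2, 55) = 55.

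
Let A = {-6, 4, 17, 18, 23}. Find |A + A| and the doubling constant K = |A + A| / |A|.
K = |A + A| / |A| = 15/5 = 3

Enumerate A + A = {a + b : a, b ∈ A}. With |A| = 5, there are |A|^2 = 25 ordered sum pairs; collecting distinct values, A + A = {-12, -2, 8, 11, 12, 17, 21, 22, 27, 34, 35, 36, 40, 41, 46}, so |A + A| = 15. Thus K = 15/5 = 3. For comparison, the minimum possible |A + A| over all 5-element sets is 2·5 − 1 = 9 (so min K = 9/5), attained only by arithmetic progressions.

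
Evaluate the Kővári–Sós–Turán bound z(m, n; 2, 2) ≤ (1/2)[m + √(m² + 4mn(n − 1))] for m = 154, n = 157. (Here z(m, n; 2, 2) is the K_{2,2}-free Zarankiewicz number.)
z(154, 157; 2, 2) ≤ (1/2)[154 + √(154² + 4·154·157·156)] = (1/2)[154 + √15110788] = 2020.6299

Kővári–Sós–Turán: let r_1, ..., r_154 be the row sums and z = Σ r_i the total number of 1s. Each pair of columns can share at most one row with both entries 1 (else a 2×2 all-ones block appears), so Σ_i C(r_i, 2) ≤ C(157, 2) = 12246. By convexity Σ_i C(r_i, 2) ≥ 154·C(z/154, 2) = z(z − 154)/(2·154), giving z² − 154z − 154·157·156 ≤ 0 and hence z ≤ (1/2)[154 + √(23716 + 4·3771768)] = (1/2)[154 + √15110788] ≈ (1/2)(154 + 3887.2597) = 2020.6299.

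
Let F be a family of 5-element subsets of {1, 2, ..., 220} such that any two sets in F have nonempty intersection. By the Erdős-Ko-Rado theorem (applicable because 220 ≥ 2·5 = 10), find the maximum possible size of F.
max |F| = C(219, 4) = 93240126

Erdős-Ko-Rado (1961): when n ≥ 2k, max |F| = C(n−1, k−1). The bound is attained by the star {A : i ∈ A} for any fixed i ∈ [n]. Here C(220−1, 5−1) = C(219, 4) = 93240126.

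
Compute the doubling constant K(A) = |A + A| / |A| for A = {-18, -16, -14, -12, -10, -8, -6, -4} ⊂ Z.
K = |A + A| / |A| = 15/8

Enumerate A + A = {a + b : a, b ∈ A}. With |A| = 8, there are |A|^2 = 64 ordered sum pairs; collecting distinct values, A + A = {-36, -34, -32, -30, -28, -26, -24, -22, -20, -18, -16, -14, -12, -10, -8}, so |A + A| = 15. Thus K = 15/8. Here |A + A| = 2|A| − 1 = 15, the minimum possible — so K = 15/8 is minimal, which holds iff A is an arithmetic progression.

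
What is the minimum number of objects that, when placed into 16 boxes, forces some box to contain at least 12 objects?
n = (12 − 1)·16 + 1 = 177

By the generalised pigeonhole principle, to guarantee some box contains ≥ r objects we need more than (r − 1) · k objects total. Threshold: n = (r − 1) · k + 1. With r = 12 and k = 16: n = 11 · 16 + 1 = 176 + 1 = 177. For n = 176 = 11 · 16, we can put exactly 11 objects in every box, avoiding 12 in any single one — so 177 is tight.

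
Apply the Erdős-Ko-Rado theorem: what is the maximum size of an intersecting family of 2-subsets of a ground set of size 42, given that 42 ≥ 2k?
max |F| = C(41, 1) = 41

Erdős-Ko-Rado (1961): when n ≥ 2k, max |F| = C(n−1, k−1). The bound is attained by the star {A : i ∈ A} for any fixed i ∈ [n]. Here C(42−1, 2−1) = C(41, 1) = 41.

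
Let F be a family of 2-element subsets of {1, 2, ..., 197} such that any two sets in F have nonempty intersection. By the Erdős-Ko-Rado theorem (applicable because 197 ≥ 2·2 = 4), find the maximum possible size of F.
max |F| = C(196, 1) = 196

The Erdős-Ko-Rado theorem states: for n ≥ 2k, an intersecting family of k-subsets of an n-element set has size at most C(n − 1, k − 1), with equality for 'star' families {A ⊆ [n] : |A| = k, i ∈ A} (fix an element i). For n = 197, k = 2: C(196, 1) = 196.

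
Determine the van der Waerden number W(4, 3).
W(4, 3) = 76

This is a classical value, W(4, 3) = 76, established by combining an explicit 4-colouring of {1, ..., 75} with no monochromatic 3-AP (giving the lower bound W(4, 3) > 75) and a finite case analysis / exhaustive computer search showing every 4-colouring of {1, ..., 76} has such an AP.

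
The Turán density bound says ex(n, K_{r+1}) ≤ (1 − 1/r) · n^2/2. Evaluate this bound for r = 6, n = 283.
Turán density bound = (5/6) · 283^2/2 = 400445/12 ≈ 33370.4167

Turán's theorem: ex(n, K_{r+1}) is achieved by the complete r-partite Turán graph T(n, r) with parts as balanced as possible, and is at most (1 − 1/r) · n^2/2. For r = 6, n = 283: the density bound is (5/6) · 80089/2 = 400445/12 ≈ 33370.4167. The integer-valued extremum is e(T(283, 6)) = 33370, which is strictly less than the density bound 400445/12 since 6 ∤ 283 (the parts of T(283, 6) cannot all be equal).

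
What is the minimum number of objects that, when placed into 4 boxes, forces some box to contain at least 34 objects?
n = (34 − 1)·4 + 1 = 133

By the generalised pigeonhole principle, to guarantee some box contains ≥ r objects we need more than (r − 1) · k objects total. Threshold: n = (r − 1) · k + 1. With r = 34 and k = 4: n = 33 · 4 + 1 = 132 + 1 = 133. For n = 132 = 33 · 4, we can put exactly 33 objects in every box, avoiding 34 in any single one — so 133 is tight.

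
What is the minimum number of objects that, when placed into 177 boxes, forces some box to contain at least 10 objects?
n = (10 − 1)·177 + 1 = 1594

By the generalised pigeonhole principle, to guarantee some box contains ≥ r objects we need more than (r − 1) · k objects total. Threshold: n = (r − 1) · k + 1. With r = 10 and k = 177: n = 9 · 177 + 1 = 1593 + 1 = 1594. For n = 1593 = 9 · 177, we can put exactly 9 objects in every box, avoiding 10 in any single one — so 1594 is tight.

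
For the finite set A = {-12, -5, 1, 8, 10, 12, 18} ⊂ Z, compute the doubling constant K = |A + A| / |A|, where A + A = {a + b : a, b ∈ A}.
K = |A + A| / |A| = 25/7

Enumerate A + A = {a + b : a, b ∈ A}. With |A| = 7, there are |A|^2 = 49 ordered sum pairs; collecting distinct values, A + A = {-24, -17, -11, -10, -4, -2, 0, 2, 3, 5, 6, 7, 9, 11, 13, 16, 18, 19, 20, 22, 24, 26, 28, 30, 36}, so |A + A| = 25. Thus K = 25/7. For comparison, the minimum possible |A + A| over all 7-element sets is 2·7 − 1 = 13 (so min K = 13/7), attained only by arithmetic progressions.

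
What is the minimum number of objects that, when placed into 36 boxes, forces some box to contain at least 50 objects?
n = (50 − 1)·36 + 1 = 1765

By the generalised pigeonhole principle, to guarantee some box contains ≥ r objects we need more than (r − 1) · k objects total. Threshold: n = (r − 1) · k + 1. With r = 50 and k = 36: n = 49 · 36 + 1 = 1764 + 1 = 1765. For n = 1764 = 49 · 36, we can put exactly 49 objects in every box, avoiding 50 in any single one — so 1765 is tight.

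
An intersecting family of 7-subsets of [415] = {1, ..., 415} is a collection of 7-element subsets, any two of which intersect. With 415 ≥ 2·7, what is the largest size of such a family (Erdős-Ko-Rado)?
max |F| = C(414, 6) = 6743169849423

The Erdős-Ko-Rado theorem states: for n ≥ 2k, an intersecting family of k-subsets of an n-element set has size at most C(n − 1, k − 1), with equality for 'star' families {A ⊆ [n] : |A| = k, i ∈ A} (fix an element i). For n = 415, k = 7: C(414, 6) = 6743169849423.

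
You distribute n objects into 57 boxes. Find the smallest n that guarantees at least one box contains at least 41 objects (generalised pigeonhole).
n = (41 − 1)·57 + 1 = 2281

By the generalised pigeonhole principle, to guarantee some box contains ≥ r objects we need more than (r − 1) · k objects total. Threshold: n = (r − 1) · k + 1. With r = 41 and k = 57: n = 40 · 57 + 1 = 2280 + 1 = 2281. For n = 2280 = 40 · 57, we can put exactly 40 objects in every box, avoiding 41 in any single one — so 2281 is tight.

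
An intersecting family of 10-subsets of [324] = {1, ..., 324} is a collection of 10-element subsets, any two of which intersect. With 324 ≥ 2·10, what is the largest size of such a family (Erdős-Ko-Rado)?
max |F| = C(323, 9) = 94237785824252840

The Erdős-Ko-Rado theorem states: for n ≥ 2k, an intersecting family of k-subsets of an n-element set has size at most C(n − 1, k − 1), with equality for 'star' families {A ⊆ [n] : |A| = k, i ∈ A} (fix an element i). For n = 324, k = 10: C(323, 9) = 94237785824252840.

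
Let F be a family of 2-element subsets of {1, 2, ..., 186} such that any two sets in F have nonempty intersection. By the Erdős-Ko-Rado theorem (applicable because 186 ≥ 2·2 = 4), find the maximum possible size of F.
max |F| = C(185, 1) = 185

The Erdős-Ko-Rado theorem states: for n ≥ 2k, an intersecting family of k-subsets of an n-element set has size at most C(n − 1, k − 1), with equality for 'star' families {A ⊆ [n] : |A| = k, i ∈ A} (fix an element i). For n = 186, k = 2: C(185, 1) = 185.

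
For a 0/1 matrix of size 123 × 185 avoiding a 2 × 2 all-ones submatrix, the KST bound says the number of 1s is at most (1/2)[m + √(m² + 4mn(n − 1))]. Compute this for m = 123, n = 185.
z(123, 185; 2, 2) ≤ (1/2)[123 + √(123² + 4·123·185·184)] = (1/2)[123 + √16762809] = 2108.6205

Kővári–Sós–Turán: let r_1, ..., r_123 be the row sums and z = Σ r_i the total number of 1s. Each pair of columns can share at most one row with both entries 1 (else a 2×2 all-ones block appears), so Σ_i C(r_i, 2) ≤ C(185, 2) = 17020. By convexity Σ_i C(r_i, 2) ≥ 123·C(z/123, 2) = z(z − 123)/(2·123), giving z² − 123z − 123·185·184 ≤ 0 and hence z ≤ (1/2)[123 + √(15129 + 4·4186920)] = (1/2)[123 + √16762809] ≈ (1/2)(123 + 4094.241) = 2108.6205.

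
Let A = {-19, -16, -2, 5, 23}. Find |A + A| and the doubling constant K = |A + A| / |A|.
K = |A + A| / |A| = 15/5 = 3

Enumerate A + A = {a + b : a, b ∈ A}. With |A| = 5, there are |A|^2 = 25 ordered sum pairs; collecting distinct values, A + A = {-38, -35, -32, -21, -18, -14, -11, -4, 3, 4, 7, 10, 21, 28, 46}, so |A + A| = 15. Thus K = 15/5 = 3. For comparison, the minimum possible |A + A| over all 5-element sets is 2·5 − 1 = 9 (so min K = 9/5), attained only by arithmetic progressions.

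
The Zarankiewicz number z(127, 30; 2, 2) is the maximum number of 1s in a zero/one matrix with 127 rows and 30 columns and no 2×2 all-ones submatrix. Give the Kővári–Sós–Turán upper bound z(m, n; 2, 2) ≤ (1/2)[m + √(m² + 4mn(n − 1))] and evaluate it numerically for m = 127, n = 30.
z(127, 30; 2, 2) ≤ (1/2)[127 + √(127² + 4·127·30·29)] = (1/2)[127 + √458089] = 401.9114

Kővári–Sós–Turán: let r_1, ..., r_127 be the row sums and z = Σ r_i the total number of 1s. Each pair of columns can share at most one row with both entries 1 (else a 2×2 all-ones block appears), so Σ_i C(r_i, 2) ≤ C(30, 2) = 435. By convexity Σ_i C(r_i, 2) ≥ 127·C(z/127, 2) = z(z − 127)/(2·127), giving z² − 127z − 127·30·29 ≤ 0 and hence z ≤ (1/2)[127 + √(16129 + 4·110490)] = (1/2)[127 + √458089] ≈ (1/2)(127 + 676.8227) = 401.9114.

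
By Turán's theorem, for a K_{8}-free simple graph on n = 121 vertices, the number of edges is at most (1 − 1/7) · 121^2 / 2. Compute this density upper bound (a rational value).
Turán density bound = (6/7) · 121^2/2 = 43923/7 ≈ 6274.7143

Turán's theorem: ex(n, K_{r+1}) is achieved by the complete r-partite Turán graph T(n, r) with parts as balanced as possible, and is at most (1 − 1/r) · n^2/2. For r = 7, n = 121: the density bound is (6/7) · 14641/2 = 43923/7 ≈ 6274.7143. The integer-valued extremum is e(T(121, 7)) = 6274, which is strictly less than the density bound 43923/7 since 7 ∤ 121 (the parts of T(121, 7) cannot all be equal).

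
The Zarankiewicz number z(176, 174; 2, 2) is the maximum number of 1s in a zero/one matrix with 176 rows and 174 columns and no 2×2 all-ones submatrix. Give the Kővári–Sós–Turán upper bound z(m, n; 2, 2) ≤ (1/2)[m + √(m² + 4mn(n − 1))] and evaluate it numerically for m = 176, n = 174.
z(176, 174; 2, 2) ≤ (1/2)[176 + √(176² + 4·176·174·173)] = (1/2)[176 + √21222784] = 2391.4096

Kővári–Sós–Turán: let r_1, ..., r_176 be the row sums and z = Σ r_i the total number of 1s. Each pair of columns can share at most one row with both entries 1 (else a 2×2 all-ones block appears), so Σ_i C(r_i, 2) ≤ C(174, 2) = 15051. By convexity Σ_i C(r_i, 2) ≥ 176·C(z/176, 2) = z(z − 176)/(2·176), giving z² − 176z − 176·174·173 ≤ 0 and hence z ≤ (1/2)[176 + √(30976 + 4·5297952)] = (1/2)[176 + √21222784] ≈ (1/2)(176 + 4606.8193) = 2391.4096.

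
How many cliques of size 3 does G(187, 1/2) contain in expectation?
E[# K_3] = C(187, 3) · (1/2)^C(3, 2) = 1072445 / 2^3 = 134055.625

For each 3-subset S of vertices (there are C(187, 3) = 1072445 such S), let X_S = 1 if S induces a K_3 (all C(3, 2) = 3 edges present). Then P(X_S = 1) = (1/2)^3 = 1/8. By linearity of expectation, E[# K_3] = C(187, 3) · (1/2)^3 = 1072445 / 8 = 134055.625.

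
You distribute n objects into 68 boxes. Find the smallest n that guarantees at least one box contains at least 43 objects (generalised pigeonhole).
n = (43 − 1)·68 + 1 = 2857

By the generalised pigeonhole principle, to guarantee some box contains ≥ r objects we need more than (r − 1) · k objects total. Threshold: n = (r − 1) · k + 1. With r = 43 and k = 68: n = 42 · 68 + 1 = 2856 + 1 = 2857. For n = 2856 = 42 · 68, we can put exactly 42 objects in every box, avoiding 43 in any single one — so 2857 is tight.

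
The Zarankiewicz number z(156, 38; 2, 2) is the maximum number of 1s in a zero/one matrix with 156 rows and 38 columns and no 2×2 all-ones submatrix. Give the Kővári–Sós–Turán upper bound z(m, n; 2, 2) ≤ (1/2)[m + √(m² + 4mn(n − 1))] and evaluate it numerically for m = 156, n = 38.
z(156, 38; 2, 2) ≤ (1/2)[156 + √(156² + 4·156·38·37)] = (1/2)[156 + √901680] = 552.7842

Kővári–Sós–Turán: let r_1, ..., r_156 be the row sums and z = Σ r_i the total number of 1s. Each pair of columns can share at most one row with both entries 1 (else a 2×2 all-ones block appears), so Σ_i C(r_i, 2) ≤ C(38, 2) = 703. By convexity Σ_i C(r_i, 2) ≥ 156·C(z/156, 2) = z(z − 156)/(2·156), giving z² − 156z − 156·38·37 ≤ 0 and hence z ≤ (1/2)[156 + √(24336 + 4·219336)] = (1/2)[156 + √901680] ≈ (1/2)(156 + 949.5683) = 552.7842.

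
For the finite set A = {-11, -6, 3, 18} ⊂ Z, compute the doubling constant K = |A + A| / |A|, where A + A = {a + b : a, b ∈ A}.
K = |A + A| / |A| = 10/4 = 5/2

Enumerate A + A = {a + b : a, b ∈ A}. With |A| = 4, there are |A|^2 = 16 ordered sum pairs; collecting distinct values, A + A = {-22, -17, -12, -8, -3, 6, 7, 12, 21, 36}, so |A + A| = 10. Thus K = 10/4 = 5/2. For comparison, the minimum possible |A + A| over all 4-element sets is 2·4 − 1 = 7 (so min K = 7/4), attained only by arithmetic progressions.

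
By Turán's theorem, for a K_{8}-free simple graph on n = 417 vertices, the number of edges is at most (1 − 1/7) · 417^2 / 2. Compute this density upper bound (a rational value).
Turán density bound = (6/7) · 417^2/2 = 521667/7 ≈ 74523.8571

Turán's theorem: ex(n, K_{r+1}) is achieved by the complete r-partite Turán graph T(n, r) with parts as balanced as possible, and is at most (1 − 1/r) · n^2/2. For r = 7, n = 417: the density bound is (6/7) · 173889/2 = 521667/7 ≈ 74523.8571. The integer-valued extremum is e(T(417, 7)) = 74523, which is strictly less than the density bound 521667/7 since 7 ∤ 417 (the parts of T(417, 7) cannot all be equal).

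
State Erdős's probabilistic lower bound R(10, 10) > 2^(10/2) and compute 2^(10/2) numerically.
2^(10/2) = 32; so R(10, 10) > 32

Colour each edge of K_n uniformly at random with red/blue. The expected number of monochromatic K_10 is C(n, 10) · 2 · 2^(−C(10,2)). If C(n, 10) · 2^(1 − C(10,2)) < 1, then with positive probability no monochromatic K_10 exists, so R(10, 10) > n. The standard estimate C(n, 10) ≤ n^10/10! shows this inequality holds whenever n ≤ 2^(10/2) (since 10! · 2^(C(10,2) − 1) > 2^(10^2/2) ≥ n^10). Hence R(10, 10) > 2^(10/2) = 32.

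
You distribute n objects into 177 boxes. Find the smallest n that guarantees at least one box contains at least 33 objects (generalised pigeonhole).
n = (33 − 1)·177 + 1 = 5665

By the generalised pigeonhole principle, to guarantee some box contains ≥ r objects we need more than (r − 1) · k objects total. Threshold: n = (r − 1) · k + 1. With r = 33 and k = 177: n = 32 · 177 + 1 = 5664 + 1 = 5665. For n = 5664 = 32 · 177, we can put exactly 32 objects in every box, avoiding 33 in any single one — so 5665 is tight.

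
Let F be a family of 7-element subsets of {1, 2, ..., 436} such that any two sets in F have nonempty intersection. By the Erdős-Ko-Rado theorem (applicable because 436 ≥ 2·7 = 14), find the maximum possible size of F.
max |F| = C(435, 6) = 9089999491860

The Erdős-Ko-Rado theorem states: for n ≥ 2k, an intersecting family of k-subsets of an n-element set has size at most C(n − 1, k − 1), with equality for 'star' families {A ⊆ [n] : |A| = k, i ∈ A} (fix an element i). For n = 436, k = 7: C(435, 6) = 9089999491860.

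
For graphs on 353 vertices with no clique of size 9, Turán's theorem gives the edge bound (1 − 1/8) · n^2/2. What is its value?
Turán density bound = (7/8) · 353^2/2 = 872263/16 ≈ 54516.4375

Turán's theorem: ex(n, K_{r+1}) is achieved by the complete r-partite Turán graph T(n, r) with parts as balanced as possible, and is at most (1 − 1/r) · n^2/2. For r = 8, n = 353: the density bound is (7/8) · 124609/2 = 872263/16 ≈ 54516.4375. The integer-valued extremum is e(T(353, 8)) = 54516, which is strictly less than the density bound 872263/16 since 8 ∤ 353 (the parts of T(353, 8) cannot all be equal).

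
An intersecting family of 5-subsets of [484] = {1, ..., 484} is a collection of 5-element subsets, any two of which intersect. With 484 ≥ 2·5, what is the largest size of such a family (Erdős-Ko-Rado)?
max |F| = C(483, 4) = 2239593720

The Erdős-Ko-Rado theorem states: for n ≥ 2k, an intersecting family of k-subsets of an n-element set has size at most C(n − 1, k − 1), with equality for 'star' families {A ⊆ [n] : |A| = k, i ∈ A} (fix an element i). For n = 484, k = 5: C(483, 4) = 2239593720.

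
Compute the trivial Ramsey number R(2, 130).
R(2, 130) = 130

R(2, k) = k for all k ≥ 2: in a 2-colouring of K_k, either some edge is red (a red K_2) or all edges are blue (a blue K_k). And K_{129} coloured all-blue has no blue K_130, so R(2, 130) > 129. Hence R(2, 130) = 130.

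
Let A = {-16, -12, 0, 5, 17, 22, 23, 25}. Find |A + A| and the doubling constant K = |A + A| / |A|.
K = |A + A| / |A| = 33/8

Enumerate A + A = {a + b : a, b ∈ A}. With |A| = 8, there are |A|^2 = 64 ordered sum pairs; collecting distinct values, A + A = {-32, -28, -24, -16, -12, -11, -7, 0, 1, 5, 6, 7, 9, 10, 11, 13, 17, 22, 23, 25, 27, 28, 30, 34, 39, 40, 42, 44, 45, 46, 47, 48, 50}, so |A + A| = 33. Thus K = 33/8. For comparison, the minimum possible |A + A| over all 8-element sets is 2·8 − 1 = 15 (so min K = 15/8), attained only by arithmetic progressions.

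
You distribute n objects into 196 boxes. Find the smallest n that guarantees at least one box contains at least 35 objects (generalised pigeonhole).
n = (35 − 1)·196 + 1 = 6665

By the generalised pigeonhole principle, to guarantee some box contains ≥ r objects we need more than (r − 1) · k objects total. Threshold: n = (r − 1) · k + 1. With r = 35 and k = 196: n = 34 · 196 + 1 = 6664 + 1 = 6665. For n = 6664 = 34 · 196, we can put exactly 34 objects in every box, avoiding 35 in any single one — so 6665 is tight.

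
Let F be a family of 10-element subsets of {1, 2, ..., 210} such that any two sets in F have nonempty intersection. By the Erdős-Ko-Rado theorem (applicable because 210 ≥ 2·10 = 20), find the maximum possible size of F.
max |F| = C(209, 9) = 1760806558963166

The Erdős-Ko-Rado theorem states: for n ≥ 2k, an intersecting family of k-subsets of an n-element set has size at most C(n − 1, k − 1), with equality for 'star' families {A ⊆ [n] : |A| = k, i ∈ A} (fix an element i). For n = 210, k = 10: C(209, 9) = 1760806558963166.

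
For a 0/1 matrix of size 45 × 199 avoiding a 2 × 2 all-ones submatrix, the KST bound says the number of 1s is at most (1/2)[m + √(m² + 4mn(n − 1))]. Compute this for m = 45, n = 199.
z(45, 199; 2, 2) ≤ (1/2)[45 + √(45² + 4·45·199·198)] = (1/2)[45 + √7094385] = 1354.2643

Kővári–Sós–Turán: let r_1, ..., r_45 be the row sums and z = Σ r_i the total number of 1s. Each pair of columns can share at most one row with both entries 1 (else a 2×2 all-ones block appears), so Σ_i C(r_i, 2) ≤ C(199, 2) = 19701. By convexity Σ_i C(r_i, 2) ≥ 45·C(z/45, 2) = z(z − 45)/(2·45), giving z² − 45z − 45·199·198 ≤ 0 and hence z ≤ (1/2)[45 + √(2025 + 4·1773090)] = (1/2)[45 + √7094385] ≈ (1/2)(45 + 2663.5287) = 1354.2643.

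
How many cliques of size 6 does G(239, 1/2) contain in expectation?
E[# K_6] = C(239, 6) · (1/2)^C(6, 2) = 242988897333 / 2^15 ≈ 7415432.657867

For each 6-subset S of vertices (there are C(239, 6) = 242988897333 such S), let X_S = 1 if S induces a K_6 (all C(6, 2) = 15 edges present). Then P(X_S = 1) = (1/2)^15 = 1/32768. By linearity of expectation, E[# K_6] = C(239, 6) · (1/2)^15 = 242988897333 / 32768 ≈ 7415432.657867.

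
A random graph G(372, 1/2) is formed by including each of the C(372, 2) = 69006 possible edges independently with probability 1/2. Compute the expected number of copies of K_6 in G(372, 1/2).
E[# K_6] = C(372, 6) · (1/2)^C(6, 2) = 3534486491928 / 2^15 = 441810811491/4096 ≈ 107863967.649170

For each 6-subset S of vertices (there are C(372, 6) = 3534486491928 such S), let X_S = 1 if S induces a K_6 (all C(6, 2) = 15 edges present). Then P(X_S = 1) = (1/2)^15 = 1/32768. By linearity of expectation, E[# K_6] = C(372, 6) · (1/2)^15 = 3534486491928 / 32768 = 441810811491/4096 ≈ 107863967.649170.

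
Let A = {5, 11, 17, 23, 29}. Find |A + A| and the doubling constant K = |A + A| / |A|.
K = |A + A| / |A| = 9/5

Enumerate A + A = {a + b : a, b ∈ A}. With |A| = 5, there are |A|^2 = 25 ordered sum pairs; collecting distinct values, A + A = {10, 16, 22, 28, 34, 40, 46, 52, 58}, so |A + A| = 9. Thus K = 9/5. Here |A + A| = 2|A| − 1 = 9, the minimum possible — so K = 9/5 is minimal, which holds iff A is an arithmetic progression.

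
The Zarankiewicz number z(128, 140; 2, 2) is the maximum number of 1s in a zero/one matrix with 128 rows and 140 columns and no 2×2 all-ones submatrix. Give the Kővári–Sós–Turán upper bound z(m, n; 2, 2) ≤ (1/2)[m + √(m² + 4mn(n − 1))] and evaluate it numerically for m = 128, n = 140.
z(128, 140; 2, 2) ≤ (1/2)[128 + √(128² + 4·128·140·139)] = (1/2)[128 + √9979904] = 1643.5493

Kővári–Sós–Turán: let r_1, ..., r_128 be the row sums and z = Σ r_i the total number of 1s. Each pair of columns can share at most one row with both entries 1 (else a 2×2 all-ones block appears), so Σ_i C(r_i, 2) ≤ C(140, 2) = 9730. By convexity Σ_i C(r_i, 2) ≥ 128·C(z/128, 2) = z(z − 128)/(2·128), giving z² − 128z − 128·140·139 ≤ 0 and hence z ≤ (1/2)[128 + √(16384 + 4·2490880)] = (1/2)[128 + √9979904] ≈ (1/2)(128 + 3159.0986) = 1643.5493.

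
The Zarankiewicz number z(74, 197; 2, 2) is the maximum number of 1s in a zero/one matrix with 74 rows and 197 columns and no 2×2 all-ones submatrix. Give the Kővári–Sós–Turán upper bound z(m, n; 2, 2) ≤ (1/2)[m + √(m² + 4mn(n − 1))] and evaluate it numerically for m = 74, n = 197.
z(74, 197; 2, 2) ≤ (1/2)[74 + √(74² + 4·74·197·196)] = (1/2)[74 + √11434628] = 1727.7563

Kővári–Sós–Turán: let r_1, ..., r_74 be the row sums and z = Σ r_i the total number of 1s. Each pair of columns can share at most one row with both entries 1 (else a 2×2 all-ones block appears), so Σ_i C(r_i, 2) ≤ C(197, 2) = 19306. By convexity Σ_i C(r_i, 2) ≥ 74·C(z/74, 2) = z(z − 74)/(2·74), giving z² − 74z − 74·197·196 ≤ 0 and hence z ≤ (1/2)[74 + √(5476 + 4·2857288)] = (1/2)[74 + √11434628] ≈ (1/2)(74 + 3381.5127) = 1727.7563.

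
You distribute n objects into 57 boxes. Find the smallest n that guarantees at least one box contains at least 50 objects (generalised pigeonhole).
n = (50 − 1)·57 + 1 = 2794

By the generalised pigeonhole principle, to guarantee some box contains ≥ r objects we need more than (r − 1) · k objects total. Threshold: n = (r − 1) · k + 1. With r = 50 and k = 57: n = 49 · 57 + 1 = 2793 + 1 = 2794. For n = 2793 = 49 · 57, we can put exactly 49 objects in every box, avoiding 50 in any single one — so 2794 is tight.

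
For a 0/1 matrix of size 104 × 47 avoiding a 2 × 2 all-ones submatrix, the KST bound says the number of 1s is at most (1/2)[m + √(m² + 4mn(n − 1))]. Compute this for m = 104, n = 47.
z(104, 47; 2, 2) ≤ (1/2)[104 + √(104² + 4·104·47·46)] = (1/2)[104 + √910208] = 529.0241

Kővári–Sós–Turán: let r_1, ..., r_104 be the row sums and z = Σ r_i the total number of 1s. Each pair of columns can share at most one row with both entries 1 (else a 2×2 all-ones block appears), so Σ_i C(r_i, 2) ≤ C(47, 2) = 1081. By convexity Σ_i C(r_i, 2) ≥ 104·C(z/104, 2) = z(z − 104)/(2·104), giving z² − 104z − 104·47·46 ≤ 0 and hence z ≤ (1/2)[104 + √(10816 + 4·224848)] = (1/2)[104 + √910208] ≈ (1/2)(104 + 954.0482) = 529.0241.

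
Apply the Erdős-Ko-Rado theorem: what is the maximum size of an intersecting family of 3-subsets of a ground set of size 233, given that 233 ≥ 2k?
max |F| = C(232, 2) = 26796

Erdős-Ko-Rado (1961): when n ≥ 2k, max |F| = C(n−1, k−1). The bound is attained by the star {A : i ∈ A} for any fixed i ∈ [n]. Here C(233−1, 3−1) = C(232, 2) = 26796.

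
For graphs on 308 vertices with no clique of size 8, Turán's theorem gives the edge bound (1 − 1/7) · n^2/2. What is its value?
Turán density bound = (6/7) · 308^2/2 = 40656

Turán's theorem: ex(n, K_{r+1}) is achieved by the complete r-partite Turán graph T(n, r) with parts as balanced as possible, and is at most (1 − 1/r) · n^2/2. For r = 7, n = 308: the density bound is (6/7) · 94864/2 = 40656. Since 7 ∣ 308, the Turán graph T(308, 7) has parts of equal size 44, and its edge count e(T(308, 7)) = 40656 attains the density bound exactly.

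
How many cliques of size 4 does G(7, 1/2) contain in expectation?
E[# K_4] = C(7, 4) · (1/2)^C(4, 2) = 35 / 2^6 = 0.546875

For each 4-subset S of vertices (there are C(7, 4) = 35 such S), let X_S = 1 if S induces a K_4 (all C(4, 2) = 6 edges present). Then P(X_S = 1) = (1/2)^6 = 1/64. By linearity of expectation, E[# K_4] = C(7, 4) · (1/2)^6 = 35 / 64 = 0.546875.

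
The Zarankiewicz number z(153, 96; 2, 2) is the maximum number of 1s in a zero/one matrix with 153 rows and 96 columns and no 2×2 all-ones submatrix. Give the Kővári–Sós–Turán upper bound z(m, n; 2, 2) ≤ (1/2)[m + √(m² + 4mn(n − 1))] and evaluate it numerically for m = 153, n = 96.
z(153, 96; 2, 2) ≤ (1/2)[153 + √(153² + 4·153·96·95)] = (1/2)[153 + √5604849] = 1260.2281

Kővári–Sós–Turán: let r_1, ..., r_153 be the row sums and z = Σ r_i the total number of 1s. Each pair of columns can share at most one row with both entries 1 (else a 2×2 all-ones block appears), so Σ_i C(r_i, 2) ≤ C(96, 2) = 4560. By convexity Σ_i C(r_i, 2) ≥ 153·C(z/153, 2) = z(z − 153)/(2·153), giving z² − 153z − 153·96·95 ≤ 0 and hence z ≤ (1/2)[153 + √(23409 + 4·1395360)] = (1/2)[153 + √5604849] ≈ (1/2)(153 + 2367.4562) = 1260.2281.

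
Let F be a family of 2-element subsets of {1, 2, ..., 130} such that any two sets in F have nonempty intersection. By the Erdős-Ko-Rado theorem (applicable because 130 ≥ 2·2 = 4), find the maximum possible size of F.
max |F| = C(129, 1) = 129

Erdős-Ko-Rado (1961): when n ≥ 2k, max |F| = C(n−1, k−1). The bound is attained by the star {A : i ∈ A} for any fixed i ∈ [n]. Here C(130−1, 2−1) = C(129, 1) = 129.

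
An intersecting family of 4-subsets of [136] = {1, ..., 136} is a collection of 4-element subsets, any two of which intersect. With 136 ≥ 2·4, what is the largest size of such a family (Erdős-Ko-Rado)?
max |F| = C(135, 3) = 400995

Erdős-Ko-Rado (1961): when n ≥ 2k, max |F| = C(n−1, k−1). The bound is attained by the star {A : i ∈ A} for any fixed i ∈ [n]. Here C(136−1, 4−1) = C(135, 3) = 400995.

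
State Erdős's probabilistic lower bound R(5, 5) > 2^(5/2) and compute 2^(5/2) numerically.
2^(5/2) = 5.6569; so R(5, 5) > 5.6569

Colour each edge of K_n uniformly at random with red/blue. The expected number of monochromatic K_5 is C(n, 5) · 2 · 2^(−C(5,2)). If C(n, 5) · 2^(1 − C(5,2)) < 1, then with positive probability no monochromatic K_5 exists, so R(5, 5) > n. The standard estimate C(n, 5) ≤ n^5/5! shows this inequality holds whenever n ≤ 2^(5/2) (since 5! · 2^(C(5,2) − 1) > 2^(5^2/2) ≥ n^5). Hence R(5, 5) > 2^(5/2) = 5.6569.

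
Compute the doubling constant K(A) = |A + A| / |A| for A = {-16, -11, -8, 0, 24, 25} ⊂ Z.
K = |A + A| / |A| = 20/6 = 10/3

Enumerate A + A = {a + b : a, b ∈ A}. With |A| = 6, there are |A|^2 = 36 ordered sum pairs; collecting distinct values, A + A = {-32, -27, -24, -22, -19, -16, -11, -8, 0, 8, 9, 13, 14, 16, 17, 24, 25, 48, 49, 50}, so |A + A| = 20. Thus K = 20/6 = 10/3. For comparison, the minimum possible |A + A| over all 6-element sets is 2·6 − 1 = 11 (so min K = 11/6), attained only by arithmetic progressions.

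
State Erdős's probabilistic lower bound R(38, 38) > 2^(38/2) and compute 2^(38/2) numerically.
2^(38/2) = 524288; so R(38, 38) > 524288

Colour each edge of K_n uniformly at random with red/blue. The expected number of monochromatic K_38 is C(n, 38) · 2 · 2^(−C(38,2)). If C(n, 38) · 2^(1 − C(38,2)) < 1, then with positive probability no monochromatic K_38 exists, so R(38, 38) > n. The standard estimate C(n, 38) ≤ n^38/38! shows this inequality holds whenever n ≤ 2^(38/2) (since 38! · 2^(C(38,2) − 1) > 2^(38^2/2) ≥ n^38). Hence R(38, 38) > 2^(38/2) = 524288.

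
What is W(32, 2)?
W(32, 2) = 32 + 1 = 33

A 2-term AP is any pair of integers, so a monochromatic 2-AP exists iff some colour is used at least twice. With 32 colours, the colouring i ↦ i on {1, ..., 32} uses each colour once, avoiding any monochromatic pair, so W(32, 2) > 32. For {1, ..., 33}, pigeonhole forces two integers of the same colour, which form a monochromatic 2-AP. Hence W(32, 2) = 33.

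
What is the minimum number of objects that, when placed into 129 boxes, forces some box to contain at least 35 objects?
n = (35 − 1)·129 + 1 = 4387

By the generalised pigeonhole principle, to guarantee some box contains ≥ r objects we need more than (r − 1) · k objects total. Threshold: n = (r − 1) · k + 1. With r = 35 and k = 129: n = 34 · 129 + 1 = 4386 + 1 = 4387. For n = 4386 = 34 · 129, we can put exactly 34 objects in every box, avoiding 35 in any single one — so 4387 is tight.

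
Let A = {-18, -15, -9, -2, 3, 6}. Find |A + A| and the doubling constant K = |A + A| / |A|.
K = |A + A| / |A| = 20/6 = 10/3

Enumerate A + A = {a + b : a, b ∈ A}. With |A| = 6, there are |A|^2 = 36 ordered sum pairs; collecting distinct values, A + A = {-36, -33, -30, -27, -24, -20, -18, -17, -15, -12, -11, -9, -6, -4, -3, 1, 4, 6, 9, 12}, so |A + A| = 20. Thus K = 20/6 = 10/3. For comparison, the minimum possible |A + A| over all 6-element sets is 2·6 − 1 = 11 (so min K = 11/6), attained only by arithmetic progressions.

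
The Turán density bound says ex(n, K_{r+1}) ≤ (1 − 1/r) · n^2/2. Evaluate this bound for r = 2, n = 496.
Turán density bound = (1/2) · 496^2/2 = 61504

Turán's theorem: ex(n, K_{r+1}) is achieved by the complete r-partite Turán graph T(n, r) with parts as balanced as possible, and is at most (1 − 1/r) · n^2/2. For r = 2, n = 496: the density bound is (1/2) · 246016/2 = 61504. Since 2 ∣ 496, the Turán graph T(496, 2) has parts of equal size 248, and its edge count e(T(496, 2)) = 61504 attains the density bound exactly.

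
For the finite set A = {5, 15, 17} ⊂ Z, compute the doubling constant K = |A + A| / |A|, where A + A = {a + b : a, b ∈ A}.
K = |A + A| / |A| = 6/3 = 2

Enumerate A + A = {a + b : a, b ∈ A}. With |A| = 3, there are |A|^2 = 9 ordered sum pairs; collecting distinct values, A + A = {10, 20, 22, 30, 32, 34}, so |A + A| = 6. Thus K = 6/3 = 2. For comparison, the minimum possible |A + A| over all 3-element sets is 2·3 − 1 = 5 (so min K = 5/3), attained only by arithmetic progressions.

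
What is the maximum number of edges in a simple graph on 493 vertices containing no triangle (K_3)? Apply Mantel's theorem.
ex(493, K_3) = ⌊493^2/4⌋ = 60762

Mantel (1907): a triangle-free graph on n vertices has at most ⌊n^2/4⌋ edges, with equality for the complete bipartite graph K_{⌊n/2⌋, ⌈n/2⌉}. For n = 493: ⌊493^2/4⌋ = ⌊243049/4⌋ = 60762. The extremal graph is K_{246, 247}, which has 246·247 = 60762 edges.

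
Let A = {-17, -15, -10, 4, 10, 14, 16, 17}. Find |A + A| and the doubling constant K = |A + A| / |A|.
K = |A + A| / |A| = 33/8

Enumerate A + A = {a + b : a, b ∈ A}. With |A| = 8, there are |A|^2 = 64 ordered sum pairs; collecting distinct values, A + A = {-34, -32, -30, -27, -25, -20, -13, -11, -7, -6, -5, -3, -1, 0, 1, 2, 4, 6, 7, 8, 14, 18, 20, 21, 24, 26, 27, 28, 30, 31, 32, 33, 34}, so |A + A| = 33. Thus K = 33/8. For comparison, the minimum possible |A + A| over all 8-element sets is 2·8 − 1 = 15 (so min K = 15/8), attained only by arithmetic progressions.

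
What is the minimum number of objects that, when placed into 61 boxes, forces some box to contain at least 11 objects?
n = (11 − 1)·61 + 1 = 611

By the generalised pigeonhole principle, to guarantee some box contains ≥ r objects we need more than (r − 1) · k objects total. Threshold: n = (r − 1) · k + 1. With r = 11 and k = 61: n = 10 · 61 + 1 = 610 + 1 = 611. For n = 610 = 10 · 61, we can put exactly 10 objects in every box, avoiding 11 in any single one — so 611 is tight.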